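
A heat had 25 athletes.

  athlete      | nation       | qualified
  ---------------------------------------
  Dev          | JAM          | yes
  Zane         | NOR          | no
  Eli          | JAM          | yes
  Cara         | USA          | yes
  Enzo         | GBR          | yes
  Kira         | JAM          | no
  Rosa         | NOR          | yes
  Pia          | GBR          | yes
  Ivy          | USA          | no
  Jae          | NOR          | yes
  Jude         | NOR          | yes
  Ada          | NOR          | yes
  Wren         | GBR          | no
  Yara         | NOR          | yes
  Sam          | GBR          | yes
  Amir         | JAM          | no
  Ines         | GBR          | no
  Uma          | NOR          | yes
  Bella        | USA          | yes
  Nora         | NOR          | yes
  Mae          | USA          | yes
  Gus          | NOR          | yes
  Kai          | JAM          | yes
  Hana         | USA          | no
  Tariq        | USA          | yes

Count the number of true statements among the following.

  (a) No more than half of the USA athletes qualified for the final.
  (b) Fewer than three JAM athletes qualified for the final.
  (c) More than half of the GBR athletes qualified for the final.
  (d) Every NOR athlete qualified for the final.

1

(a) USA: |A| = 6, |A ∩ B| = 4; needs |A ∩ B| ≤ |A ∖ B| — false.
(b) JAM: |A| = 5, |A ∩ B| = 3; needs |A ∩ B| < 3 — false.
(c) GBR: |A| = 5, |A ∩ B| = 3; needs |A ∩ B| > |A ∖ B| — true.
(d) NOR: |A| = 9, |A ∩ B| = 8; needs A ⊆ B, i.e. every element of A is in B (|A ∖ B| = 0) — false.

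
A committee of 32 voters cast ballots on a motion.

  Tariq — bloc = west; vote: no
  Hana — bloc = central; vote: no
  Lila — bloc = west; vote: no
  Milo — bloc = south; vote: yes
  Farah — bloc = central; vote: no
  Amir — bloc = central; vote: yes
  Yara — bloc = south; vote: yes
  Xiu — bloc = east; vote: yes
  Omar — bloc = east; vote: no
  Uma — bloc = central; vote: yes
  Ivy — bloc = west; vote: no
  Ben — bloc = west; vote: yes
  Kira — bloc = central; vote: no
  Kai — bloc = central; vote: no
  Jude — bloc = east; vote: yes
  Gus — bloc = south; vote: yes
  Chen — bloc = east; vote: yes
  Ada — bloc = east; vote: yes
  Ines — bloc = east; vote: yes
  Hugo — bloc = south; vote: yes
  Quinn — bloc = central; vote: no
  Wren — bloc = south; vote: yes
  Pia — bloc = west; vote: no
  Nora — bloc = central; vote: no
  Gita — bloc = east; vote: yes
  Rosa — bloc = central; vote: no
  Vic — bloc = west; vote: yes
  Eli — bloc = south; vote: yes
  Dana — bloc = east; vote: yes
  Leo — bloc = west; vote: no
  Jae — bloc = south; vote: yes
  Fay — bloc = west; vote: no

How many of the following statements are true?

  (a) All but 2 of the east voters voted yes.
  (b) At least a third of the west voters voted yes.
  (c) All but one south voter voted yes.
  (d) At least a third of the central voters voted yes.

0

(a) east: |A| = 8, |A ∩ B| = 7; needs |A ∖ B| = 2 — false.
(b) west: |A| = 8, |A ∩ B| = 2; needs |A ∩ B| / |A| ≥ 1/3 — false.
(c) south: |A| = 7, |A ∩ B| = 7; needs |A ∖ B| = 1 — false.
(d) central: |A| = 9, |A ∩ B| = 2; needs |A ∩ B| / |A| ≥ 1/3 — false.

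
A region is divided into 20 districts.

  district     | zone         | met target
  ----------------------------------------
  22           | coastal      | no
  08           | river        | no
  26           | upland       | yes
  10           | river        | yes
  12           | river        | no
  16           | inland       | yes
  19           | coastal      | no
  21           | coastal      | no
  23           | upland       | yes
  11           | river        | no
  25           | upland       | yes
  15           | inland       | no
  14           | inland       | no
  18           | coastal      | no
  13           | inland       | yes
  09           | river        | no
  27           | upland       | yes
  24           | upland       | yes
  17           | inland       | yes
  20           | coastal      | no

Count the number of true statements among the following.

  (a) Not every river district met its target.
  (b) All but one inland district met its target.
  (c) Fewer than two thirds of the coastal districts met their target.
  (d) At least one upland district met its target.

(a) river: |A| = 5, |A ∩ B| = 1; needs A ⊄ B (|A ∖ B| ≥ 1) — true.
(b) inland: |A| = 5, |A ∩ B| = 3; needs |A ∖ B| = 1 — false.
(c) coastal: |A| = 5, |A ∩ B| = 0; needs |A ∩ B| / |A| < 2/3 — true.
(d) upland: |A| = 5, |A ∩ B| = 5; needs A ∩ B ≠ ∅ (|A ∩ B| ≥ 1) — true.

3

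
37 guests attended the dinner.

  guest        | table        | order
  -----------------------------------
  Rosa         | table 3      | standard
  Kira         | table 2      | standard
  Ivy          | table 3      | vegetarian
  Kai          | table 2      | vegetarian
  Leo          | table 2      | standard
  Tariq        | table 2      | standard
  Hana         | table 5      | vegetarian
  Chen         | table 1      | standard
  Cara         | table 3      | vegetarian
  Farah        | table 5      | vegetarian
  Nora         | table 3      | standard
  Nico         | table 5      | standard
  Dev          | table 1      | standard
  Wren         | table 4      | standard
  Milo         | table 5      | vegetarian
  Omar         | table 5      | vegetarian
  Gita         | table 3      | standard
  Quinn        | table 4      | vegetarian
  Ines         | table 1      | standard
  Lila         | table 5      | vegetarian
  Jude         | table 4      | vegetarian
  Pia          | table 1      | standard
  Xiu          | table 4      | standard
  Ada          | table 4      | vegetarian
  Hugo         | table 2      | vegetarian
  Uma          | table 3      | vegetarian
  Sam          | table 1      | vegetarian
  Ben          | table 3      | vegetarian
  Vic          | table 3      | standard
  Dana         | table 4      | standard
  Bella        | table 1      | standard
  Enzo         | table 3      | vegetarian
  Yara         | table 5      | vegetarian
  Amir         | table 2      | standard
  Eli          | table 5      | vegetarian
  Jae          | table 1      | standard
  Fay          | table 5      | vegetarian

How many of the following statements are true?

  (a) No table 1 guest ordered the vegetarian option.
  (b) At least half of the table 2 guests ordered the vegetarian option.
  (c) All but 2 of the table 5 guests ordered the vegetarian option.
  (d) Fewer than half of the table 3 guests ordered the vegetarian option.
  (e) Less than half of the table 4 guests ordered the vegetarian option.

0

(a) table 1: |A| = 7, |A ∩ B| = 1; needs A ∩ B = ∅ (|A ∩ B| = 0) — false.
(b) table 2: |A| = 6, |A ∩ B| = 2; needs |A ∩ B| ≥ |A ∖ B| — false.
(c) table 5: |A| = 9, |A ∩ B| = 8; needs |A ∖ B| = 2 — false.
(d) table 3: |A| = 9, |A ∩ B| = 5; needs |A ∩ B| < |A ∖ B| — false.
(e) table 4: |A| = 6, |A ∩ B| = 3; needs |A ∩ B| < |A ∖ B| — false.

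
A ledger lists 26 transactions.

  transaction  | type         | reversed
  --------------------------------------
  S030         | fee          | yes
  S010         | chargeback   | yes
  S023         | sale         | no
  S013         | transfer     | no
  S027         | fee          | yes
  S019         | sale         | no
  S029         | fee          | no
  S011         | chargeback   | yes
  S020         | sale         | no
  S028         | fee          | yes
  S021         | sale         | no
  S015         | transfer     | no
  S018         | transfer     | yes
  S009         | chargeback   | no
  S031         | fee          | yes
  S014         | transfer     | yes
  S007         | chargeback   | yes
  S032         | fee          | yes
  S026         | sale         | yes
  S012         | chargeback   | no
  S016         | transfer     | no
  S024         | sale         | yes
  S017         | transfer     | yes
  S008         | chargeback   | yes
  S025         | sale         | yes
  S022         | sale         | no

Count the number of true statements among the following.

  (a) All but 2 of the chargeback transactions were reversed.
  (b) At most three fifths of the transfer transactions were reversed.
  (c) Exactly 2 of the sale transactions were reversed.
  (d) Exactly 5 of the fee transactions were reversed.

3

(a) chargeback: |A| = 6, |A ∩ B| = 4; needs |A ∖ B| = 2 — true.
(b) transfer: |A| = 6, |A ∩ B| = 3; needs |A ∩ B| / |A| ≤ 3/5 — true.
(c) sale: |A| = 8, |A ∩ B| = 3; needs |A ∩ B| = 2 — false.
(d) fee: |A| = 6, |A ∩ B| = 5; needs |A ∩ B| = 5 — true.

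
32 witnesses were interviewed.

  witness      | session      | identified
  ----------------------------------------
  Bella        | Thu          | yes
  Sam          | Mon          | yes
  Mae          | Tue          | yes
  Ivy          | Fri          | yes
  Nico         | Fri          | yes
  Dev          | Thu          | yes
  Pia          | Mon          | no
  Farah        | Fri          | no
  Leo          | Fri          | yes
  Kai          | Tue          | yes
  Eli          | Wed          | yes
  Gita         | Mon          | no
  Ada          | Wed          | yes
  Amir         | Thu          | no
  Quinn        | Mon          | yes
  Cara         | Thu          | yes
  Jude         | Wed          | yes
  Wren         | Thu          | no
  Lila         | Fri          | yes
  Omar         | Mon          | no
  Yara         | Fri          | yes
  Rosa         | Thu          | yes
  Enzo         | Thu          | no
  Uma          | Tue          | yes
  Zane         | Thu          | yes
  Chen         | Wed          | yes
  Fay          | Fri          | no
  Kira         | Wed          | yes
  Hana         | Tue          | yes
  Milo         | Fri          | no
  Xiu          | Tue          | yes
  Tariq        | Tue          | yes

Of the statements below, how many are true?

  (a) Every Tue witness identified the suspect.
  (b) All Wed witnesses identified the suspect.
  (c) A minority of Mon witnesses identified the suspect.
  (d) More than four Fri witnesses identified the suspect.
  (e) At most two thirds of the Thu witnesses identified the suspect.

(a) Tue: |A| = 6, |A ∩ B| = 6; needs A ⊆ B, i.e. every element of A is in B (|A ∖ B| = 0) — true.
(b) Wed: |A| = 5, |A ∩ B| = 5; needs A ⊆ B, i.e. every element of A is in B (|A ∖ B| = 0) — true.
(c) Mon: |A| = 5, |A ∩ B| = 2; needs |A ∩ B| < |A ∖ B| — true.
(d) Fri: |A| = 8, |A ∩ B| = 5; needs |A ∩ B| > 4 — true.
(e) Thu: |A| = 8, |A ∩ B| = 5; needs |A ∩ B| / |A| ≤ 2/3 — true.

5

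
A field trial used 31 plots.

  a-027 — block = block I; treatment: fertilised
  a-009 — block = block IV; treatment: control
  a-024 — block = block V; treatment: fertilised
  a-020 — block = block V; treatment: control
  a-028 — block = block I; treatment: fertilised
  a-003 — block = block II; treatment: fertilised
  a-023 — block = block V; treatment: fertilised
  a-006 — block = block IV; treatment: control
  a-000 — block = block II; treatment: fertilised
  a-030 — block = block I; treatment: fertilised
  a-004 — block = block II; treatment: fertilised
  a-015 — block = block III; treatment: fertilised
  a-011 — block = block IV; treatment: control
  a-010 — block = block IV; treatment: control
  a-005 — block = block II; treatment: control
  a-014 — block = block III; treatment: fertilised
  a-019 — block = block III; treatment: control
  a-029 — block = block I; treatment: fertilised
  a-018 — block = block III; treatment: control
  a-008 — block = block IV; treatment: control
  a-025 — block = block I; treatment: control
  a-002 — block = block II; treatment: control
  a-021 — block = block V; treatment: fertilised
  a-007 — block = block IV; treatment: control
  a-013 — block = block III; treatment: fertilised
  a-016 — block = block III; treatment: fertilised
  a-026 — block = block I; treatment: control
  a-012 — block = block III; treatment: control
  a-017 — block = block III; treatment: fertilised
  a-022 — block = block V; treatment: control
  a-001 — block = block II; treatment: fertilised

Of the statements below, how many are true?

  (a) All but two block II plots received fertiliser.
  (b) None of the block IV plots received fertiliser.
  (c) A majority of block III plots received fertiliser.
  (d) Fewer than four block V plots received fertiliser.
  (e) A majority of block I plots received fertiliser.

(a) block II: |A| = 6, |A ∩ B| = 4; needs |A ∖ B| = 2 — true.
(b) block IV: |A| = 6, |A ∩ B| = 0; needs A ∩ B = ∅ (|A ∩ B| = 0) — true.
(c) block III: |A| = 8, |A ∩ B| = 5; needs |A ∩ B| > |A ∖ B| — true.
(d) block V: |A| = 5, |A ∩ B| = 3; needs |A ∩ B| < 4 — true.
(e) block I: |A| = 6, |A ∩ B| = 4; needs |A ∩ B| > |A ∖ B| — true.

5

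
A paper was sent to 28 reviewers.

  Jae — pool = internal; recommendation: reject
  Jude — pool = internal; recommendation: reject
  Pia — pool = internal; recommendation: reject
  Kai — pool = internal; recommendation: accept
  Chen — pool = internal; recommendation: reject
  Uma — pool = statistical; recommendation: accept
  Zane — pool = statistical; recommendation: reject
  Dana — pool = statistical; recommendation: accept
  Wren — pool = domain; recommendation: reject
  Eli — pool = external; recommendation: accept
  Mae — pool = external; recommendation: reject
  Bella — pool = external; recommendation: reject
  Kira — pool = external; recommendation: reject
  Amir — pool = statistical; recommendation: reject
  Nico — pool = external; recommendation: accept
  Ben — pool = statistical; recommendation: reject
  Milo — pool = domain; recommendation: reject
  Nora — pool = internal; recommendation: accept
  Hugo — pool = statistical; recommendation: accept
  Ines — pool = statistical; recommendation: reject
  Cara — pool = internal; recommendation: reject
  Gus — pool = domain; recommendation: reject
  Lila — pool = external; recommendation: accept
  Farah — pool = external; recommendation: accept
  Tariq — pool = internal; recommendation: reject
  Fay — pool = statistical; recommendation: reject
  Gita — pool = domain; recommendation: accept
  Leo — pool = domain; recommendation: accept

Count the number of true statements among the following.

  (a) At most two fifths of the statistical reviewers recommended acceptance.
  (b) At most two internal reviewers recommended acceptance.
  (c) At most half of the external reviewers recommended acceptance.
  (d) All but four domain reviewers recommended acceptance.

2

(a) statistical: |A| = 8, |A ∩ B| = 3; needs |A ∩ B| / |A| ≤ 2/5 — true.
(b) internal: |A| = 8, |A ∩ B| = 2; needs |A ∩ B| ≤ 2 — true.
(c) external: |A| = 7, |A ∩ B| = 4; needs |A ∩ B| ≤ |A ∖ B| — false.
(d) domain: |A| = 5, |A ∩ B| = 2; needs |A ∖ B| = 4 — false.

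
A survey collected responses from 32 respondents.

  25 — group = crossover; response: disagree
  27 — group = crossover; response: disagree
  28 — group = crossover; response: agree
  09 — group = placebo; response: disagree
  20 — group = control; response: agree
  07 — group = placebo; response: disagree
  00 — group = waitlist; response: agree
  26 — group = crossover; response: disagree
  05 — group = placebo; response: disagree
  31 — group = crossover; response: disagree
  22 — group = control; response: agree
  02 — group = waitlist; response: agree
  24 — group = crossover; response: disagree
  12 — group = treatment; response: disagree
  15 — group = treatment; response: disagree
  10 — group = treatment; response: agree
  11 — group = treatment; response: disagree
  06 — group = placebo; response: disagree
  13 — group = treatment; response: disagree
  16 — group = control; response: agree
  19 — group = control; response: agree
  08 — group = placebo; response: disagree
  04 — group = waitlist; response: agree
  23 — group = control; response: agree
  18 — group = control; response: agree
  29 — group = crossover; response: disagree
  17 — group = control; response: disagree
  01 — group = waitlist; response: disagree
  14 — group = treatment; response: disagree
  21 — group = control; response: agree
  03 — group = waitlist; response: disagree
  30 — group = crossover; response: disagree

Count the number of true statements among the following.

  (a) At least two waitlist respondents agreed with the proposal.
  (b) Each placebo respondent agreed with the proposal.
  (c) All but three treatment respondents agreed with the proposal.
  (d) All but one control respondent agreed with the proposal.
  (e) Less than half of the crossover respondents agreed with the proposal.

(a) waitlist: |A| = 5, |A ∩ B| = 3; needs |A ∩ B| ≥ 2 — true.
(b) placebo: |A| = 5, |A ∩ B| = 0; needs A ⊆ B, i.e. every element of A is in B (|A ∖ B| = 0) — false.
(c) treatment: |A| = 6, |A ∩ B| = 1; needs |A ∖ B| = 3 — false.
(d) control: |A| = 8, |A ∩ B| = 7; needs |A ∖ B| = 1 — true.
(e) crossover: |A| = 8, |A ∩ B| = 1; needs |A ∩ B| < |A ∖ B| — true.

3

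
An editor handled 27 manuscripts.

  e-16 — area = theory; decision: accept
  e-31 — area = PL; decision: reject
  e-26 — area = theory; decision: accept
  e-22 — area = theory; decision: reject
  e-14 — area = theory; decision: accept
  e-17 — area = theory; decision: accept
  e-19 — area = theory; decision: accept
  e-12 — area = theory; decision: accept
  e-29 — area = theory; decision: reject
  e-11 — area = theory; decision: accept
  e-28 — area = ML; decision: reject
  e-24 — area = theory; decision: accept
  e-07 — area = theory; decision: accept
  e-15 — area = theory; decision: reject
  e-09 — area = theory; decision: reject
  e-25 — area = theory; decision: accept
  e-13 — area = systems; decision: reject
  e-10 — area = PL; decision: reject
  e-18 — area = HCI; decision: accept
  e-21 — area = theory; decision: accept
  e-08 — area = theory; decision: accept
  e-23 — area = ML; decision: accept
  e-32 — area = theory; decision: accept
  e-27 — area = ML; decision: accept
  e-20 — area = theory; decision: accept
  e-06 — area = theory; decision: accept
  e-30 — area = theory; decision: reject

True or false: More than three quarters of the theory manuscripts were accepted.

False

The determiner here denotes the relation: |A ∩ B| / |A| > 3/4.
|A| = 20, |A ∩ B| = 15, |A ∖ B| = 5.
|A ∩ B|/|A| = 15/20, so the statement is false.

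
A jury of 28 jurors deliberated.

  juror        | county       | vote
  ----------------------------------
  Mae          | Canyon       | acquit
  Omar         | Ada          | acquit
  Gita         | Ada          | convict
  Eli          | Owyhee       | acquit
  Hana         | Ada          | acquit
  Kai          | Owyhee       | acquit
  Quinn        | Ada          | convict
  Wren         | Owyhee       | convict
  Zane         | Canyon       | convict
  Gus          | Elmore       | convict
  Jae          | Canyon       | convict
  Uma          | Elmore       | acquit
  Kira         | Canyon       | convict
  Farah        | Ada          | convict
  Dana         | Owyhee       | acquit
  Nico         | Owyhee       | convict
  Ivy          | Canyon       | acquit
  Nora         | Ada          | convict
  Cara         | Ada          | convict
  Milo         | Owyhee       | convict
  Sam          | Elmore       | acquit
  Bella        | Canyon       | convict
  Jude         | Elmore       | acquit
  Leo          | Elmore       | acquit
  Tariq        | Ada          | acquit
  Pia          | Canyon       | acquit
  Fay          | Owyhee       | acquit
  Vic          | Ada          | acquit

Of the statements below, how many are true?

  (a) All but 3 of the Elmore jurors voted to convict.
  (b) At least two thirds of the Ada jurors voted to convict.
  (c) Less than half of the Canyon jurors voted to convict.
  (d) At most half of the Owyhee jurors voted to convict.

1

(a) Elmore: |A| = 5, |A ∩ B| = 1; needs |A ∖ B| = 3 — false.
(b) Ada: |A| = 9, |A ∩ B| = 5; needs |A ∩ B| / |A| ≥ 2/3 — false.
(c) Canyon: |A| = 7, |A ∩ B| = 4; needs |A ∩ B| < |A ∖ B| — false.
(d) Owyhee: |A| = 7, |A ∩ B| = 3; needs |A ∩ B| ≤ |A ∖ B| — true.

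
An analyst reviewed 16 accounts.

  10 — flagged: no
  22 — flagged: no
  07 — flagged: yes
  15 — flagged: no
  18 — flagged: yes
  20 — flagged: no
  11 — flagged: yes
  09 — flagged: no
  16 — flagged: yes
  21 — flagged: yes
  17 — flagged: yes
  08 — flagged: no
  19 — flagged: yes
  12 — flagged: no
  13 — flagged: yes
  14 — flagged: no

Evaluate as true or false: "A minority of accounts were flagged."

The determiner here denotes the relation: |A ∩ B| < |A ∖ B|.
|A| = 16, |A ∩ B| = 8, |A ∖ B| = 8.
8 = 8, so the statement is false.

False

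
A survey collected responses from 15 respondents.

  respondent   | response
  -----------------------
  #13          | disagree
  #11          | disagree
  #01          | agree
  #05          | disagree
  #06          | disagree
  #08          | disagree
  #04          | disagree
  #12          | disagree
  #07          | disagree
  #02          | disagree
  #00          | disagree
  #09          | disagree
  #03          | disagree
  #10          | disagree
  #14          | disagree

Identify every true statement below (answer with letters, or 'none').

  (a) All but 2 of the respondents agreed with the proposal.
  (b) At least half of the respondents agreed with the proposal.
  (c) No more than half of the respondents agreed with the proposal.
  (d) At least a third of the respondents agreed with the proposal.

(c)

|A| = 15, |A ∩ B| = 1, |A ∖ B| = 14.
(a) |A ∖ B| = 2: fails.
(b) |A ∩ B| ≥ |A ∖ B|: fails.
(c) |A ∩ B| ≤ |A ∖ B|: holds.
(d) |A ∩ B| / |A| ≥ 1/3: fails.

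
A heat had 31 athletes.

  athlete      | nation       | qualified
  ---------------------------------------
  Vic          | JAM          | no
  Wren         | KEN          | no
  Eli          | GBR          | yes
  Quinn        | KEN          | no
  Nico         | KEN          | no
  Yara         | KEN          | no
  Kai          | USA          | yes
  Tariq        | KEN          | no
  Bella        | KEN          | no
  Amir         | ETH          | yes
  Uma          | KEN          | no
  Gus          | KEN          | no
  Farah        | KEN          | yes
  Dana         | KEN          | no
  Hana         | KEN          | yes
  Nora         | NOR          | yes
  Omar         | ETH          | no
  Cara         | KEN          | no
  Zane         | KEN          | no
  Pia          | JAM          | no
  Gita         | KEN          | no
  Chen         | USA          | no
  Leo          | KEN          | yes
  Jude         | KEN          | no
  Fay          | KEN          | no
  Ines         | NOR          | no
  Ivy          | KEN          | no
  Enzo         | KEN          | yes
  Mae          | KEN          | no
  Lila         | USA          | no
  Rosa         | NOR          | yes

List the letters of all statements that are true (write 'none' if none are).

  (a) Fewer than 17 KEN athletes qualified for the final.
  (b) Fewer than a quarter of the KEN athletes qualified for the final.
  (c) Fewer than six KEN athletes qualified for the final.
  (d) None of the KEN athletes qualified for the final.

|A| = 20, |A ∩ B| = 4, |A ∖ B| = 16.
(a) |A ∩ B| < 17: holds.
(b) |A ∩ B| / |A| < 1/4: holds.
(c) |A ∩ B| < 6: holds.
(d) A ∩ B = ∅ (|A ∩ B| = 0): fails.

(a), (b), (c)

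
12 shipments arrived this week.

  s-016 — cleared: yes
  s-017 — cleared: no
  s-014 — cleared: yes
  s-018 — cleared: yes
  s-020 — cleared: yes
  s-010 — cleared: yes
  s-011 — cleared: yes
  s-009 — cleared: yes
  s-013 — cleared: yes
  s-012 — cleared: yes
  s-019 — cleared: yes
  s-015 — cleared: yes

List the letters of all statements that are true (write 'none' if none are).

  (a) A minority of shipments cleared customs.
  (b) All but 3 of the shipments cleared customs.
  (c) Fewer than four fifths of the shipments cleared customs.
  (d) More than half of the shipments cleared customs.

|A| = 12, |A ∩ B| = 11, |A ∖ B| = 1.
(a) |A ∩ B| < |A ∖ B|: fails.
(b) |A ∖ B| = 3: fails.
(c) |A ∩ B| / |A| < 4/5: fails.
(d) |A ∩ B| > |A ∖ B|: holds.

(d)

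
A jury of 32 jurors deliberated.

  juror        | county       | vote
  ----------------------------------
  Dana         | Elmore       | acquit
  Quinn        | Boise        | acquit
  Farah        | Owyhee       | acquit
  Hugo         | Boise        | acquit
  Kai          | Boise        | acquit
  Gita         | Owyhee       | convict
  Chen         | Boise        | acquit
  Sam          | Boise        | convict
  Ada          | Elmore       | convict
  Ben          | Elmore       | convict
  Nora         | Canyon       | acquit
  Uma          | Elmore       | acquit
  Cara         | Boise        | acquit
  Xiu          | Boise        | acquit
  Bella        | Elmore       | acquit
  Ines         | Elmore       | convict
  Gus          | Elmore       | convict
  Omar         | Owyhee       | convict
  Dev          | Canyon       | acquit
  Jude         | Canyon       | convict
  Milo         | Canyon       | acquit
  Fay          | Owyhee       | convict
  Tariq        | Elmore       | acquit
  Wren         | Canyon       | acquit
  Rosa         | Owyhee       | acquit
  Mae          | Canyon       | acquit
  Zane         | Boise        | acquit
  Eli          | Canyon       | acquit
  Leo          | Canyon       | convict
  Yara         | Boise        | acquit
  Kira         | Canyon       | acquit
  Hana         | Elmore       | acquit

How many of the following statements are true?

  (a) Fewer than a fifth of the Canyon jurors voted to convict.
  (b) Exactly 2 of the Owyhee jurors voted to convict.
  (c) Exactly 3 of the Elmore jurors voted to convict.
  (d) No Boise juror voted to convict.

0

(a) Canyon: |A| = 9, |A ∩ B| = 2; needs |A ∩ B| / |A| < 1/5 — false.
(b) Owyhee: |A| = 5, |A ∩ B| = 3; needs |A ∩ B| = 2 — false.
(c) Elmore: |A| = 9, |A ∩ B| = 4; needs |A ∩ B| = 3 — false.
(d) Boise: |A| = 9, |A ∩ B| = 1; needs A ∩ B = ∅ (|A ∩ B| = 0) — false.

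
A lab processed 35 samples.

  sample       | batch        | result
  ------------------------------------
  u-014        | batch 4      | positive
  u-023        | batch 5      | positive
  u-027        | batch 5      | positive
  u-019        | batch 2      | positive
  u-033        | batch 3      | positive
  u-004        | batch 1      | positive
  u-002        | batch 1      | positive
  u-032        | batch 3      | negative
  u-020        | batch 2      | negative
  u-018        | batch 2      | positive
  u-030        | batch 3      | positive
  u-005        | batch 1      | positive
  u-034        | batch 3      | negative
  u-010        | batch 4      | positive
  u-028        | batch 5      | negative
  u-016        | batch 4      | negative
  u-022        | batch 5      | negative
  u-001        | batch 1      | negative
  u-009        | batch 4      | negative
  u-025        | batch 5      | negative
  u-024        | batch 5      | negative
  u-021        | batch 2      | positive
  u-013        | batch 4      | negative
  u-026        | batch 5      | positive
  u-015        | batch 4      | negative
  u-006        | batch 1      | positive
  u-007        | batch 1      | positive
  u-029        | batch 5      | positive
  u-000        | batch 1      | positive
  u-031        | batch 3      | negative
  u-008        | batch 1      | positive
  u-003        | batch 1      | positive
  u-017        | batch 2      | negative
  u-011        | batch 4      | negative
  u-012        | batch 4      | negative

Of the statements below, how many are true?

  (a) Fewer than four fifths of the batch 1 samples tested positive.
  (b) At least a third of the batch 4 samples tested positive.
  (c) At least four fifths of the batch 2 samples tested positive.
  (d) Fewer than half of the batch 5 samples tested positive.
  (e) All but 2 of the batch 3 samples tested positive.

(a) batch 1: |A| = 9, |A ∩ B| = 8; needs |A ∩ B| / |A| < 4/5 — false.
(b) batch 4: |A| = 8, |A ∩ B| = 2; needs |A ∩ B| / |A| ≥ 1/3 — false.
(c) batch 2: |A| = 5, |A ∩ B| = 3; needs |A ∩ B| / |A| ≥ 4/5 — false.
(d) batch 5: |A| = 8, |A ∩ B| = 4; needs |A ∩ B| < |A ∖ B| — false.
(e) batch 3: |A| = 5, |A ∩ B| = 2; needs |A ∖ B| = 2 — false.

0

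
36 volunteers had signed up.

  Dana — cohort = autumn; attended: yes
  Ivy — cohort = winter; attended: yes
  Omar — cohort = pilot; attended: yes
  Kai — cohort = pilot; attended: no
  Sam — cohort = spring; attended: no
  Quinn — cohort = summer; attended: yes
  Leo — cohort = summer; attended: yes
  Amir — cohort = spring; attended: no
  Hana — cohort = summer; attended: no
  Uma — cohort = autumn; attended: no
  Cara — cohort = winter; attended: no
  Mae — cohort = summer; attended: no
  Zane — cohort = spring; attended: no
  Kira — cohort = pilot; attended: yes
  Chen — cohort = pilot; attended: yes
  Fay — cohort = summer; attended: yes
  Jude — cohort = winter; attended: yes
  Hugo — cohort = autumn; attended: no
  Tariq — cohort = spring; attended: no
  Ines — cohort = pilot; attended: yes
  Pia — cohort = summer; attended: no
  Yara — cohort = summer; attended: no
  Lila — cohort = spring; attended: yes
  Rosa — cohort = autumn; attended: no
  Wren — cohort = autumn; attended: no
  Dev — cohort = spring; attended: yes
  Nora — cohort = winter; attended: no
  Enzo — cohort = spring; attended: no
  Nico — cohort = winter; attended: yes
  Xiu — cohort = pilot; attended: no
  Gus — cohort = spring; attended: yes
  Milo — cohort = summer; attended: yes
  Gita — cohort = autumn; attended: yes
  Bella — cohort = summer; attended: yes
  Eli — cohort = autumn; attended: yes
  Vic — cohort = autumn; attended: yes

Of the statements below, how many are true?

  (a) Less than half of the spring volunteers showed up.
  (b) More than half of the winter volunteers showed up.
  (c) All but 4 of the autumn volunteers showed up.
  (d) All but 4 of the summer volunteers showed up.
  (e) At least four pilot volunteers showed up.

5

(a) spring: |A| = 8, |A ∩ B| = 3; needs |A ∩ B| < |A ∖ B| — true.
(b) winter: |A| = 5, |A ∩ B| = 3; needs |A ∩ B| > |A ∖ B| — true.
(c) autumn: |A| = 8, |A ∩ B| = 4; needs |A ∖ B| = 4 — true.
(d) summer: |A| = 9, |A ∩ B| = 5; needs |A ∖ B| = 4 — true.
(e) pilot: |A| = 6, |A ∩ B| = 4; needs |A ∩ B| ≥ 4 — true.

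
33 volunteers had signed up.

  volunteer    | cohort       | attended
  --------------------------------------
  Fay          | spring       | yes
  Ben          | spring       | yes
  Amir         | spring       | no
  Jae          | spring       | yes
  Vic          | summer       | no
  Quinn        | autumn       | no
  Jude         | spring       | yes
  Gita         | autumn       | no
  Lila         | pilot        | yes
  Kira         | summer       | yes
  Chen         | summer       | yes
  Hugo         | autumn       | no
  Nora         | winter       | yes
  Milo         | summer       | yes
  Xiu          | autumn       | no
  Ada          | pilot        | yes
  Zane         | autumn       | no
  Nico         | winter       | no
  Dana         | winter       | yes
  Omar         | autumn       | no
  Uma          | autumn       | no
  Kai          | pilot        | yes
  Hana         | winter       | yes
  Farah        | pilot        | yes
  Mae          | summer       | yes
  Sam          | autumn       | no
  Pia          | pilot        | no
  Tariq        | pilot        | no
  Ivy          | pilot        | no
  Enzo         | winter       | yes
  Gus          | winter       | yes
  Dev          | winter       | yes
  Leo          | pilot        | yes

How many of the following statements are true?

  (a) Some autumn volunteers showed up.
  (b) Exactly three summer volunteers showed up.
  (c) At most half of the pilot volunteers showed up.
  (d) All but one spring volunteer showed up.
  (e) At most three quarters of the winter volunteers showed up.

1

(a) autumn: |A| = 8, |A ∩ B| = 0; needs A ∩ B ≠ ∅ (|A ∩ B| ≥ 1) — false.
(b) summer: |A| = 5, |A ∩ B| = 4; needs |A ∩ B| = 3 — false.
(c) pilot: |A| = 8, |A ∩ B| = 5; needs |A ∩ B| ≤ |A ∖ B| — false.
(d) spring: |A| = 5, |A ∩ B| = 4; needs |A ∖ B| = 1 — true.
(e) winter: |A| = 7, |A ∩ B| = 6; needs |A ∩ B| / |A| ≤ 3/4 — false.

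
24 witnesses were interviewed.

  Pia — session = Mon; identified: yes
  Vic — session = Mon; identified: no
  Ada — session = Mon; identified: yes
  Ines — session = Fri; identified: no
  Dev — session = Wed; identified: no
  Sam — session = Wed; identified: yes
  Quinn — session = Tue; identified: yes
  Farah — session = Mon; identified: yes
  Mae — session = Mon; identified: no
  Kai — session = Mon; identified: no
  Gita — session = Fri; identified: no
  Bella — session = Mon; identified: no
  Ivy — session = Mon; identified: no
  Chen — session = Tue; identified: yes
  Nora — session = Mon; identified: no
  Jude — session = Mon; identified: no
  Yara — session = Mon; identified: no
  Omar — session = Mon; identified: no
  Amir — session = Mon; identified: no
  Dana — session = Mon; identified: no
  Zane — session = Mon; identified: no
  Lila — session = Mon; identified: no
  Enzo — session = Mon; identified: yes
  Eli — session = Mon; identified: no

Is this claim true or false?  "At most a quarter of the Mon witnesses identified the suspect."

The determiner here denotes the relation: |A ∩ B| / |A| ≤ 1/4.
|A| = 18, |A ∩ B| = 4, |A ∖ B| = 14.
|A ∩ B|/|A| = 4/18, so the statement is true.

True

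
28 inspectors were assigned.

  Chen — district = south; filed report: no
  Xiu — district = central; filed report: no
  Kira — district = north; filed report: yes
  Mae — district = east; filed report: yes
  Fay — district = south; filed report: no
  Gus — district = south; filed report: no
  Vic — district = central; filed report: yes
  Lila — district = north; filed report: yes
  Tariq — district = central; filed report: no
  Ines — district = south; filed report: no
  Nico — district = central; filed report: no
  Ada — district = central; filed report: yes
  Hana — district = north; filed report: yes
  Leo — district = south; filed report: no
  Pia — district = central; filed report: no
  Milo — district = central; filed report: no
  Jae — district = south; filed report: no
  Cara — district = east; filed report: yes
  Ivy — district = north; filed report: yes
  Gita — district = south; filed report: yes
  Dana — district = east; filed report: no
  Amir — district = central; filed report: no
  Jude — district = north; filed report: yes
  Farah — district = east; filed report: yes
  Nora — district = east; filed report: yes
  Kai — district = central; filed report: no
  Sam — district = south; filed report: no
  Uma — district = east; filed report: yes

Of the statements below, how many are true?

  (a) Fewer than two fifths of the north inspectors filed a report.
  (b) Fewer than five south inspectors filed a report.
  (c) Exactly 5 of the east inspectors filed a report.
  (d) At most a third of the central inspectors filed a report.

(a) north: |A| = 5, |A ∩ B| = 5; needs |A ∩ B| / |A| < 2/5 — false.
(b) south: |A| = 8, |A ∩ B| = 1; needs |A ∩ B| < 5 — true.
(c) east: |A| = 6, |A ∩ B| = 5; needs |A ∩ B| = 5 — true.
(d) central: |A| = 9, |A ∩ B| = 2; needs |A ∩ B| / |A| ≤ 1/3 — true.

3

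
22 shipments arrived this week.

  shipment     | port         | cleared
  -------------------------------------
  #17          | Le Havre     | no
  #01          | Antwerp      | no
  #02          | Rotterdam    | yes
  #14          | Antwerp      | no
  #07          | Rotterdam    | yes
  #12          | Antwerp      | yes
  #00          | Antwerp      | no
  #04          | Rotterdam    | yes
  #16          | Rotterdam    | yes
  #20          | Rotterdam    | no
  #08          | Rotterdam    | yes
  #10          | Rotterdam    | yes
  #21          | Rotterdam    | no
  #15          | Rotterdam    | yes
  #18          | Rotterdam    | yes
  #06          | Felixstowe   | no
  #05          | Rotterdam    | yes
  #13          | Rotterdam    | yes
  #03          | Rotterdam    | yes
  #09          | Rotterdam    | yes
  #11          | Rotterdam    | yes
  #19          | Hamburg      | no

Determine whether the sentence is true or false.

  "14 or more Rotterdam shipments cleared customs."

The determiner here denotes the relation: |A ∩ B| ≥ 14.
|A| = 15, |A ∩ B| = 13, |A ∖ B| = 2.
|A ∩ B| = 13, so the statement is false.

False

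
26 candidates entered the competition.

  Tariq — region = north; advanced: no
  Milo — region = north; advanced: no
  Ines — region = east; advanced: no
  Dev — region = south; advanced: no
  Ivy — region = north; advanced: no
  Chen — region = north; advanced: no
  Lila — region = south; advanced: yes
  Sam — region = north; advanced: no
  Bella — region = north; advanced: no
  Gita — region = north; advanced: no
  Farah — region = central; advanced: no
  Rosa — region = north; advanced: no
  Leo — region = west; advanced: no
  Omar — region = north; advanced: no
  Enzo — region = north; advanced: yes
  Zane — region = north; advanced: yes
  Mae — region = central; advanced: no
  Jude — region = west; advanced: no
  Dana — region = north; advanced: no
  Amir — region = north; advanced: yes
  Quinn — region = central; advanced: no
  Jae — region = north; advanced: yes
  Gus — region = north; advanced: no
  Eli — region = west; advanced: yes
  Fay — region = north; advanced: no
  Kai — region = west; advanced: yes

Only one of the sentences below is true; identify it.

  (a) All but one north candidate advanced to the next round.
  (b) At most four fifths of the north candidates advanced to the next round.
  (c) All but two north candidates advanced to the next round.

|A| = 16, |A ∩ B| = 4, |A ∖ B| = 12.
(a) requires |A ∖ B| = 1: false.
(b) requires |A ∩ B| / |A| ≤ 4/5: true.
(c) requires |A ∖ B| = 2: false.

(b)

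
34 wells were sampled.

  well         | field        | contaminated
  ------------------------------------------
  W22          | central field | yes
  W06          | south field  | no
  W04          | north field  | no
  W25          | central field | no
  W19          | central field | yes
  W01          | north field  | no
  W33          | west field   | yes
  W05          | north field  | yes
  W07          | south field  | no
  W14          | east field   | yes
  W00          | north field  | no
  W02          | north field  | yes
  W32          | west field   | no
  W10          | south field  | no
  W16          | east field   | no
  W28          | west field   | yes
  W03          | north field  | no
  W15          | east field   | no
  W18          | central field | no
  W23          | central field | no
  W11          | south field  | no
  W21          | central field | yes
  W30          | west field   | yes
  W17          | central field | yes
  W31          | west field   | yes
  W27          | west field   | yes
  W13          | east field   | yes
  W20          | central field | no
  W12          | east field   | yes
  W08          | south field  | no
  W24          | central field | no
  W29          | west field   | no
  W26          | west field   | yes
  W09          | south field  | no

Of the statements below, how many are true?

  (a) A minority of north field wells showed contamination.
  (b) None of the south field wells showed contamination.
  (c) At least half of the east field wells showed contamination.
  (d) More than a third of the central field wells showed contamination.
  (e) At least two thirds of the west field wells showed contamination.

5

(a) north field: |A| = 6, |A ∩ B| = 2; needs |A ∩ B| < |A ∖ B| — true.
(b) south field: |A| = 6, |A ∩ B| = 0; needs A ∩ B = ∅ (|A ∩ B| = 0) — true.
(c) east field: |A| = 5, |A ∩ B| = 3; needs |A ∩ B| ≥ |A ∖ B| — true.
(d) central field: |A| = 9, |A ∩ B| = 4; needs |A ∩ B| / |A| > 1/3 — true.
(e) west field: |A| = 8, |A ∩ B| = 6; needs |A ∩ B| / |A| ≥ 2/3 — true.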